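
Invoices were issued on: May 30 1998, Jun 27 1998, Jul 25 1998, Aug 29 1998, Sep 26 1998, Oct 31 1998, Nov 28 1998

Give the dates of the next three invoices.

Dec 26 1998, Jan 30 1999, Feb 27 1999

All Saturdays; the gaps (28, 28, 35, 28, 35, 28) vary with month length.
This is the last Saturday of each month.
Last Saturday of December 1998: Dec 26 1998.
Last Saturday of January 1999: Jan 30 1999.
February 1999 ends with Saturday Feb 27 1999.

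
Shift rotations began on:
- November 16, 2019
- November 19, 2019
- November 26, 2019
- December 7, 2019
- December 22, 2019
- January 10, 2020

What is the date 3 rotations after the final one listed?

March 31, 2020

The spacing grows by 4 each time: 3, 7, 11, 15, 19 days.
Next gap: 23 days. January 10, 2020 + 23 days = February 2, 2020.
Next gap: 27 days. February 2, 2020 + 27 days = February 29, 2020.
Next gap: 31 days. February 29, 2020 + 31 days = March 31, 2020.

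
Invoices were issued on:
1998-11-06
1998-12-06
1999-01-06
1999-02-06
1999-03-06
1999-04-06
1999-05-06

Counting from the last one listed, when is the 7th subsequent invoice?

1999-12-06

Each date is the 6th; the gaps (30, 31, 31, 28, 31, 30) track the month lengths.
The rule is the 6th of each month.
June 1999: 1999-06-06.
Next: July 1999 → 1999-07-06.
Next: August 1999 → 1999-08-06.
September 1999: 1999-09-06.
October 1999: 1999-10-06.
November 1999: 1999-11-06.
Next: December 1999 → 1999-12-06.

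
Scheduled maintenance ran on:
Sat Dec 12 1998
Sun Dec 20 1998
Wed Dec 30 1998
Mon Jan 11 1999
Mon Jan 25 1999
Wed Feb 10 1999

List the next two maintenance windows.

Sun Feb 28 1999, Sat Mar 20 1999

Gaps: 8, 10, 12, 14, 16 days — each gap is 2 larger than the previous one.
Next gap: 18 days. Wed Feb 10 1999 + 18 days = Sun Feb 28 1999.
Next gap: 20 days. Sun Feb 28 1999 + 20 days = Sat Mar 20 1999.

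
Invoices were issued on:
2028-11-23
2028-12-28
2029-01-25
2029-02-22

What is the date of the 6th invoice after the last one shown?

2029-08-23

All dates are Thursdays, 35, 28, 28 days apart.
Specifically, the 4th Thursday of each month.
4th Thursday of March 2029: 2029-03-22.
4th Thursday of April 2029: 2029-04-26.
4th Thursday of May 2029: 2029-05-24.
4th Thursday of June 2029: 2029-06-28.
4th Thursday of July 2029: 2029-07-26.
4th Thursday of August 2029: 2029-08-23.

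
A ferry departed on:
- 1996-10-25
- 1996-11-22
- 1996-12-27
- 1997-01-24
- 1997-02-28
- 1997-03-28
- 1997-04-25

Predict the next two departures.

All dates are Fridays, 28, 35, 28, 35, 28, 28 days apart.
Specifically, the 4th Friday of each month.
4th Friday of May 1997: 1997-05-23.
4th Friday of June 1997: 1997-06-27.

1997-05-23, 1997-06-27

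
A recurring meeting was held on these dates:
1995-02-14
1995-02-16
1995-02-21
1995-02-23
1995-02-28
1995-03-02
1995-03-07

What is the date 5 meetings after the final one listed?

1995-03-23

Every event lands on a Tuesday or Thursday (gaps cycle 2, 5, 2, 5, 2, 5).
So the schedule is: every Tuesday and Thursday.
Next Thursday: 1995-03-09.
Next Tuesday: 1995-03-14.
Next Thursday: 1995-03-16.
The following Tuesday is 1995-03-21.
The following Thursday is 1995-03-23.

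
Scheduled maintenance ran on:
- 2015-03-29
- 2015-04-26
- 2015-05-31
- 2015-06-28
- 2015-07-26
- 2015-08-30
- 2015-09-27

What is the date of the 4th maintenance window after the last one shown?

These are Sundays with 28, 35, 28, 28, 35, 28-day gaps.
Each is the final Sunday of its month — 2015-03-29 is past the 28th, so '4th Sunday' doesn't fit.
October 2015 ends with Sunday 2015-10-25.
November 2015 ends with Sunday 2015-11-29.
Last Sunday of December 2015: 2015-12-27.
January 2016 ends with Sunday 2016-01-31.

2016-01-31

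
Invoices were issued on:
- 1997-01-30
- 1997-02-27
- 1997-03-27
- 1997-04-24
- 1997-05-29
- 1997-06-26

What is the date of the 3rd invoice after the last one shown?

1997-09-25

These are Thursdays with 28, 28, 28, 35, 28-day gaps.
Each is the final Thursday of its month — 1997-01-30 is past the 28th, so '4th Thursday' doesn't fit.
July 1997 ends with Thursday 1997-07-31.
August 1997 ends with Thursday 1997-08-28.
Last Thursday of September 1997: 1997-09-25.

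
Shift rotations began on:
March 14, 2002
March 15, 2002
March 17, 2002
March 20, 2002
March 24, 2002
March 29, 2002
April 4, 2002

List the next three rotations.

Gaps: 1, 2, 3, 4, 5, 6 days — each gap is 1 larger than the previous one.
Next gap: 7 days. April 4, 2002 + 7 days = April 11, 2002.
Next gap: 8 days. April 11, 2002 + 8 days = April 19, 2002.
Next gap: 9 days. April 19, 2002 + 9 days = April 28, 2002.

April 11, 2002; April 19, 2002; April 28, 2002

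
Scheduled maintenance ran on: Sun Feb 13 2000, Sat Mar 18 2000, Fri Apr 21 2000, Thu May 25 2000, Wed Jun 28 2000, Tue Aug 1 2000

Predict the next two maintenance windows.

Mon Sep 4 2000, Sun Oct 8 2000

Every event comes 34 days after the last (34, 34, 34, 34, 34).
Tue Aug 1 2000 + 34 days = Mon Sep 4 2000.
Mon Sep 4 2000 + 34 days = Sun Oct 8 2000.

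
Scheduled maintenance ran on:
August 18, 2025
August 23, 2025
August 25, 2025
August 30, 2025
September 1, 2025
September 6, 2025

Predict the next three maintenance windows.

Gaps: 5, 2, 5, 2, 5 days — not constant, but cyclic with period 2.
The events fall on every Monday and Saturday.
The following Monday is September 8, 2025.
The following Saturday is September 13, 2025.
Next Monday: September 15, 2025.

September 8, 2025; September 13, 2025; September 15, 2025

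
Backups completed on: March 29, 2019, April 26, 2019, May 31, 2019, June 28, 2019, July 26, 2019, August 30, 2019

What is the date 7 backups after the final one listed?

March 27, 2020

These are Fridays with 28, 35, 28, 28, 35-day gaps.
Each is the final Friday of its month — March 29, 2019 is past the 28th, so '4th Friday' doesn't fit.
Last Friday of September 2019: September 27, 2019.
Last Friday of October 2019: October 25, 2019.
November 2019 ends with Friday November 29, 2019.
December 2019 ends with Friday December 27, 2019.
January 2020 ends with Friday January 31, 2020.
February 2020 ends with Friday February 28, 2020.
March 2020 ends with Friday March 27, 2020.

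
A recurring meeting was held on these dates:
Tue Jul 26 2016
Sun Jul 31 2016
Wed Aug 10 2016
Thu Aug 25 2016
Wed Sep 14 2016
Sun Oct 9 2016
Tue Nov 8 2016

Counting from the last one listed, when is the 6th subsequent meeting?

Sun Aug 20 2017

The spacing grows by 5 each time: 5, 10, 15, 20, 25, 30 days.
Next gap: 35 days. Tue Nov 8 2016 + 35 days = Tue Dec 13 2016.
Next gap: 40 days. Tue Dec 13 2016 + 40 days = Sun Jan 22 2017.
Next gap: 45 days. Sun Jan 22 2017 + 45 days = Wed Mar 8 2017.
Next gap: 50 days. Wed Mar 8 2017 + 50 days = Thu Apr 27 2017.
Next gap: 55 days. Thu Apr 27 2017 + 55 days = Wed Jun 21 2017.
Next gap: 60 days. Wed Jun 21 2017 + 60 days = Sun Aug 20 2017.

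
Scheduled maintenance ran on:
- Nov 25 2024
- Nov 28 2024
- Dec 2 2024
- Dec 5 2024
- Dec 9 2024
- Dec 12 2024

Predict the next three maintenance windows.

Dec 16 2024, Dec 19 2024, Dec 23 2024

Every event lands on a Monday or Thursday (gaps cycle 3, 4, 3, 4, 3).
So the schedule is: every Monday and Thursday.
Next Monday: Dec 16 2024.
Next Thursday: Dec 19 2024.
The following Monday is Dec 23 2024.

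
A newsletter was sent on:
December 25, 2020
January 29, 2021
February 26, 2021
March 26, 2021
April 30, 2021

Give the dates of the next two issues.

Every date is a Friday; gaps 35, 28, 28, 35 days.
Each is the last Friday of its month (at least one falls on the 29th or later, ruling out '4th Friday').
Last Friday of May 2021: May 28, 2021.
Last Friday of June 2021: June 25, 2021.

May 28, 2021; June 25, 2021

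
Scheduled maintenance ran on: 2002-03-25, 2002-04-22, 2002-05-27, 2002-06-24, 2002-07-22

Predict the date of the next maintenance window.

Gaps: 28, 35, 28, 28 days — a mix of 28 and 35. Every date is a Monday.
Each is the 4th Monday of its month.
4th Monday of August 2002: 2002-08-26.

2002-08-26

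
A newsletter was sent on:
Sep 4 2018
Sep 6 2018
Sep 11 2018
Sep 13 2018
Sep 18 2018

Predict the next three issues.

Sep 20 2018, Sep 25 2018, Sep 27 2018

Every event lands on a Tuesday or Thursday (gaps cycle 2, 5, 2, 5).
So the schedule is: every Tuesday and Thursday.
Next Thursday: Sep 20 2018.
The following Tuesday is Sep 25 2018.
Next Thursday: Sep 27 2018.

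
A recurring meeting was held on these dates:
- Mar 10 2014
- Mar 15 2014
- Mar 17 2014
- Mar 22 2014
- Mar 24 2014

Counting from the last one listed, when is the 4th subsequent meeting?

Apr 7 2014

Gaps: 5, 2, 5, 2 days — not constant, but cyclic with period 2.
The events fall on every Monday and Saturday.
Next Saturday: Mar 29 2014.
Next Monday: Mar 31 2014.
The following Saturday is Apr 5 2014.
The following Monday is Apr 7 2014.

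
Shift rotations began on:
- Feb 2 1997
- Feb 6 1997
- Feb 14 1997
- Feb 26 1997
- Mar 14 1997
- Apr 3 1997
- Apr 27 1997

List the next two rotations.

May 25 1997, Jun 26 1997

Intervals are 4, 8, 12, 16, 20, 24 days — an arithmetic progression with common difference 4.
Next gap: 28 days. Apr 27 1997 + 28 days = May 25 1997.
Next gap: 32 days. May 25 1997 + 32 days = Jun 26 1997.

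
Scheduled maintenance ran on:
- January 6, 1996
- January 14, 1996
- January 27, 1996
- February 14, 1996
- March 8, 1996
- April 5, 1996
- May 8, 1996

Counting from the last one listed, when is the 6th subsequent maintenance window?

March 7, 1997

Gaps: 8, 13, 18, 23, 28, 33 days — each gap is 5 larger than the previous one.
Next gap: 38 days. May 8, 1996 + 38 days = June 15, 1996.
Next gap: 43 days. June 15, 1996 + 43 days = July 28, 1996.
Next gap: 48 days. July 28, 1996 + 48 days = September 14, 1996.
Next gap: 53 days. September 14, 1996 + 53 days = November 6, 1996.
Next gap: 58 days. November 6, 1996 + 58 days = January 3, 1997.
Next gap: 63 days. January 3, 1997 + 63 days = March 7, 1997.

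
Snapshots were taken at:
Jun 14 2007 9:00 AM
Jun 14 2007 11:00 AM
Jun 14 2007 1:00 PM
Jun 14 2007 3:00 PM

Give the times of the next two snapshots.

Jun 14 2007 5:00 PM, Jun 14 2007 7:00 PM

Spacing: 2, 2, 2 h — constant 2 h.
Jun 14 2007 3:00 PM + 2 h = Jun 14 2007 5:00 PM.
Jun 14 2007 5:00 PM + 2 h = Jun 14 2007 7:00 PM.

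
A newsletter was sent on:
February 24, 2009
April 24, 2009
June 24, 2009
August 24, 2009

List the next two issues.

October 24, 2009; December 24, 2009

Each date is the 24th; the gaps (59, 61, 61) track the month lengths.
The rule is the 24th of every 2 months.
October 2009: October 24, 2009.
December 2009: December 24, 2009.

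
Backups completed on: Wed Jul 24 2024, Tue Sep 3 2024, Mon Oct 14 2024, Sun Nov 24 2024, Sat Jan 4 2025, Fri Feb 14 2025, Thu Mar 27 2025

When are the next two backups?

Wed May 7 2025, Tue Jun 17 2025

Every event comes 41 days after the last (41, 41, 41, 41, 41, 41).
Thu Mar 27 2025 + 41 days = Wed May 7 2025.
Wed May 7 2025 + 41 days = Tue Jun 17 2025.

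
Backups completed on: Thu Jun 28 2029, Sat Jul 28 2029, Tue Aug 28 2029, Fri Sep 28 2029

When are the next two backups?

Each date is the 28th; the gaps (30, 31, 31) track the month lengths.
The rule is the 28th of each month.
October 2029: Sun Oct 28 2029.
November 2029: Wed Nov 28 2029.

Sun Oct 28 2029, Wed Nov 28 2029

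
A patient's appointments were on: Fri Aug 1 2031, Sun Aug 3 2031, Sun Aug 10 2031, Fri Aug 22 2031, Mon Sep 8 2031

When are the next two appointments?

Tue Sep 30 2031, Mon Oct 27 2031

Gaps: 2, 7, 12, 17 days — each gap is 5 larger than the previous one.
Next gap: 22 days. Mon Sep 8 2031 + 22 days = Tue Sep 30 2031.
Next gap: 27 days. Tue Sep 30 2031 + 27 days = Mon Oct 27 2031.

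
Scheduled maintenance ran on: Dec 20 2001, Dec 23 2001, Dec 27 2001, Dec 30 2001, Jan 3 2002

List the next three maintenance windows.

Jan 6 2002, Jan 10 2002, Jan 13 2002

Every event lands on a Thursday or Sunday (gaps cycle 3, 4, 3, 4).
So the schedule is: every Thursday and Sunday.
Next Sunday: Jan 6 2002.
The following Thursday is Jan 10 2002.
The following Sunday is Jan 13 2002.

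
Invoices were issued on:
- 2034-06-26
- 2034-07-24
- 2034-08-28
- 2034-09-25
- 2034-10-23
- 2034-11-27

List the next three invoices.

These are Mondays at 28- or 35-day spacing (28, 35, 28, 28, 35).
The pattern: 4th Monday of the month.
4th Monday of December 2034: 2034-12-25.
4th Monday of January 2035: 2035-01-22.
4th Monday of February 2035: 2035-02-26.

2034-12-25, 2035-01-22, 2035-02-26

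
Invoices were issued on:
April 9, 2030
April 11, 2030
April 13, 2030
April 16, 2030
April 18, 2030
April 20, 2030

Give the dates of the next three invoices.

Gaps: 2, 2, 3, 2, 2 days — not constant, but cyclic with period 3.
The events fall on every Tuesday, Thursday and Saturday.
Next Tuesday: April 23, 2030.
Next Thursday: April 25, 2030.
Next Saturday: April 27, 2030.

April 23, 2030; April 25, 2030; April 27, 2030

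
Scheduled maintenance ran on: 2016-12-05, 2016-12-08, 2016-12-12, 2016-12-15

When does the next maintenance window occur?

2016-12-19

The gap pattern 3, 4, 3 repeats every 2 events.
These are the Mondays and Thursdays of each week.
The following Monday is 2016-12-19.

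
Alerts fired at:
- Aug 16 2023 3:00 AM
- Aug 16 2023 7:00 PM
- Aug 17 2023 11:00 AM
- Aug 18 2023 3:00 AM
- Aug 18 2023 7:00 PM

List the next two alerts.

Aug 19 2023 11:00 AM, Aug 20 2023 3:00 AM

Spacing: 16, 16, 16, 16 h — constant 16 h.
Aug 18 2023 7:00 PM + 16 h = Aug 19 2023 11:00 AM.
Aug 19 2023 11:00 AM + 16 h = Aug 20 2023 3:00 AM.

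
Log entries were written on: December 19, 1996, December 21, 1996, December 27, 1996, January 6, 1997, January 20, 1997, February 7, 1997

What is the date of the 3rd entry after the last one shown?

Gaps: 2, 6, 10, 14, 18 days — each gap is 4 larger than the previous one.
Next gap: 22 days. February 7, 1997 + 22 days = March 1, 1997.
Next gap: 26 days. March 1, 1997 + 26 days = March 27, 1997.
Next gap: 30 days. March 27, 1997 + 30 days = April 26, 1997.

April 26, 1997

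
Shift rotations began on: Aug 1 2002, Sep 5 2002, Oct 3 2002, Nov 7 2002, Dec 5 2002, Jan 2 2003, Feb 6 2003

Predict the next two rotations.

Mar 6 2003, Apr 3 2003

All dates are Thursdays, 35, 28, 35, 28, 28, 35 days apart.
Specifically, the 1st Thursday of each month.
March 2003 — 1st Thursday is Mar 6 2003.
April 2003 — 1st Thursday is Apr 3 2003.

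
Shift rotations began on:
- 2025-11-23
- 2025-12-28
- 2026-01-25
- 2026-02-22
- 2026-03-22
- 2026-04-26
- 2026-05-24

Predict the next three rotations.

2026-06-28, 2026-07-26, 2026-08-23

All dates are Sundays, 35, 28, 28, 28, 35, 28 days apart.
Specifically, the 4th Sunday of each month.
4th Sunday of June 2026: 2026-06-28.
July 2026 — 4th Sunday is 2026-07-26.
4th Sunday of August 2026: 2026-08-23.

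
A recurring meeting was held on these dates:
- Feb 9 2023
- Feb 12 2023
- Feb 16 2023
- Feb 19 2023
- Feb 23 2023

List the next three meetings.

Feb 26 2023, Mar 2 2023, Mar 5 2023

The gap pattern 3, 4, 3, 4 repeats every 2 events.
These are the Thursdays and Sundays of each week.
Next Sunday: Feb 26 2023.
Next Thursday: Mar 2 2023.
Next Sunday: Mar 5 2023.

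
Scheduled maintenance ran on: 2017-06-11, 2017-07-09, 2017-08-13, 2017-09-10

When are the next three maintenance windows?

All dates are Sundays, 28, 35, 28 days apart.
Specifically, the 2nd Sunday of each month.
2nd Sunday of October 2017: 2017-10-08.
2nd Sunday of November 2017: 2017-11-12.
2nd Sunday of December 2017: 2017-12-10.

2017-10-08, 2017-11-12, 2017-12-10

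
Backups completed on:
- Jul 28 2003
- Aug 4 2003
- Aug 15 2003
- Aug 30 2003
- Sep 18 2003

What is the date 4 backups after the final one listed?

The spacing grows by 4 each time: 7, 11, 15, 19 days.
Next gap: 23 days. Sep 18 2003 + 23 days = Oct 11 2003.
Next gap: 27 days. Oct 11 2003 + 27 days = Nov 7 2003.
Next gap: 31 days. Nov 7 2003 + 31 days = Dec 8 2003.
Next gap: 35 days. Dec 8 2003 + 35 days = Jan 12 2004.

Jan 12 2004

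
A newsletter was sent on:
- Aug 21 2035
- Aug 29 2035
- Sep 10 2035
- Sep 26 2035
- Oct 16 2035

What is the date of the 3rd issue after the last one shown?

Jan 8 2036

Gaps: 8, 12, 16, 20 days — each gap is 4 larger than the previous one.
Next gap: 24 days. Oct 16 2035 + 24 days = Nov 9 2035.
Next gap: 28 days. Nov 9 2035 + 28 days = Dec 7 2035.
Next gap: 32 days. Dec 7 2035 + 32 days = Jan 8 2036.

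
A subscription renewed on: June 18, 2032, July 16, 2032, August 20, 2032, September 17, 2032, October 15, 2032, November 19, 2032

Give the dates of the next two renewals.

These are Fridays at 28- or 35-day spacing (28, 35, 28, 28, 35).
The pattern: 3rd Friday of the month.
3rd Friday of December 2032: December 17, 2032.
January 2033 — 3rd Friday is January 21, 2033.

December 17, 2032; January 21, 2033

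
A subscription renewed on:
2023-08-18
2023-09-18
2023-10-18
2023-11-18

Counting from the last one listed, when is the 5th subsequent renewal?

2024-04-18

Gaps: 31, 30, 31 days — not constant. Every event is on the 18th of the month.
Pattern: the 18th of each month.
December 2023: 2023-12-18.
Next: January 2024 → 2024-01-18.
February 2024: 2024-02-18.
Next: March 2024 → 2024-03-18.
April 2024: 2024-04-18.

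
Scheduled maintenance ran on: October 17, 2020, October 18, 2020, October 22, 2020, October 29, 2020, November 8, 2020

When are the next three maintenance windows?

November 21, 2020; December 7, 2020; December 26, 2020

Gaps: 1, 4, 7, 10 days — each gap is 3 larger than the previous one.
Next gap: 13 days. November 8, 2020 + 13 days = November 21, 2020.
Next gap: 16 days. November 21, 2020 + 16 days = December 7, 2020.
Next gap: 19 days. December 7, 2020 + 19 days = December 26, 2020.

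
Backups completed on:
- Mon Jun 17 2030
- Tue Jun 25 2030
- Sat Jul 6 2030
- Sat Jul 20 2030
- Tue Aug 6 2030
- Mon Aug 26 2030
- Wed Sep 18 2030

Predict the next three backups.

The spacing grows by 3 each time: 8, 11, 14, 17, 20, 23 days.
Next gap: 26 days. Wed Sep 18 2030 + 26 days = Mon Oct 14 2030.
Next gap: 29 days. Mon Oct 14 2030 + 29 days = Tue Nov 12 2030.
Next gap: 32 days. Tue Nov 12 2030 + 32 days = Sat Dec 14 2030.

Mon Oct 14 2030, Tue Nov 12 2030, Sat Dec 14 2030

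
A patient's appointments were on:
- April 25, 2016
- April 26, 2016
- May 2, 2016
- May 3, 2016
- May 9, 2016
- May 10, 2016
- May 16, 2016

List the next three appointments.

May 17, 2016; May 23, 2016; May 24, 2016

The gap pattern 1, 6, 1, 6, 1, 6 repeats every 2 events.
These are the Mondays and Tuesdays of each week.
The following Tuesday is May 17, 2016.
Next Monday: May 23, 2016.
The following Tuesday is May 24, 2016.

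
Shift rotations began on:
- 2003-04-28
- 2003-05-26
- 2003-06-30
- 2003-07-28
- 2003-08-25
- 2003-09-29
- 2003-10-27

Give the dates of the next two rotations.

2003-11-24, 2003-12-29

These are Mondays with 28, 35, 28, 28, 35, 28-day gaps.
Each is the final Monday of its month — 2003-06-30 is past the 28th, so '4th Monday' doesn't fit.
November 2003 ends with Monday 2003-11-24.
December 2003 ends with Monday 2003-12-29.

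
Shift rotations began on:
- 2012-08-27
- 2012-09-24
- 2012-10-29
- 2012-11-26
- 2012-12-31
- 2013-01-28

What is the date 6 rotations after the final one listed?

Every date is a Monday; gaps 28, 35, 28, 35, 28 days.
Each is the last Monday of its month (at least one falls on the 29th or later, ruling out '4th Monday').
February 2013 ends with Monday 2013-02-25.
March 2013 ends with Monday 2013-03-25.
Last Monday of April 2013: 2013-04-29.
Last Monday of May 2013: 2013-05-27.
Last Monday of June 2013: 2013-06-24.
July 2013 ends with Monday 2013-07-29.

2013-07-29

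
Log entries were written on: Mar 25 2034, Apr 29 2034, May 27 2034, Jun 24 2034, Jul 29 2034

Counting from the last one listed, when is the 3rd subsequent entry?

Oct 28 2034

These are Saturdays with 35, 28, 28, 35-day gaps.
Each is the final Saturday of its month — Apr 29 2034 is past the 28th, so '4th Saturday' doesn't fit.
Last Saturday of August 2034: Aug 26 2034.
Last Saturday of September 2034: Sep 30 2034.
Last Saturday of October 2034: Oct 28 2034.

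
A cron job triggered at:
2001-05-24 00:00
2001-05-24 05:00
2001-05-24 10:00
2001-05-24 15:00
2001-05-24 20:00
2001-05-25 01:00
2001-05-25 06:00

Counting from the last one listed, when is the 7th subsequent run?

Gaps: 5, 5, 5, 5, 5, 5 hours — each event is 5 hours after the previous one.
2001-05-25 06:00 + 5 h = 2001-05-25 11:00.
2001-05-25 11:00 + 5 h = 2001-05-25 16:00.
2001-05-25 16:00 + 5 h = 2001-05-25 21:00.
2001-05-25 21:00 + 5 h = 2001-05-26 02:00.
2001-05-26 02:00 + 5 h = 2001-05-26 07:00.
2001-05-26 07:00 + 5 h = 2001-05-26 12:00.
2001-05-26 12:00 + 5 h = 2001-05-26 17:00.

2001-05-26 17:00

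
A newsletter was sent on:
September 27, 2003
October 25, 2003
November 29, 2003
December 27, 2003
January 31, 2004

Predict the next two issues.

February 28, 2004; March 27, 2004

All Saturdays; the gaps (28, 35, 28, 35) vary with month length.
This is the last Saturday of each month.
February 2004 ends with Saturday February 28, 2004.
March 2004 ends with Saturday March 27, 2004.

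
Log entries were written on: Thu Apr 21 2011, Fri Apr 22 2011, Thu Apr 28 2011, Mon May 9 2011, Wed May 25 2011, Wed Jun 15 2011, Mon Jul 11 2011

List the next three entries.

Thu Aug 11 2011, Fri Sep 16 2011, Thu Oct 27 2011

The spacing grows by 5 each time: 1, 6, 11, 16, 21, 26 days.
Next gap: 31 days. Mon Jul 11 2011 + 31 days = Thu Aug 11 2011.
Next gap: 36 days. Thu Aug 11 2011 + 36 days = Fri Sep 16 2011.
Next gap: 41 days. Fri Sep 16 2011 + 41 days = Thu Oct 27 2011.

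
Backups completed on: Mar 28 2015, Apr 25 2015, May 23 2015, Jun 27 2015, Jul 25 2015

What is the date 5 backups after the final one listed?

Dec 26 2015

All dates are Saturdays, 28, 28, 35, 28 days apart.
Specifically, the 4th Saturday of each month.
4th Saturday of August 2015: Aug 22 2015.
September 2015 — 4th Saturday is Sep 26 2015.
4th Saturday of October 2015: Oct 24 2015.
4th Saturday of November 2015: Nov 28 2015.
4th Saturday of December 2015: Dec 26 2015.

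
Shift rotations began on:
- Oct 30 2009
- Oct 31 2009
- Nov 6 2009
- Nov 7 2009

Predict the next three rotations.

Gaps: 1, 6, 1 days — not constant, but cyclic with period 2.
The events fall on every Friday and Saturday.
Next Friday: Nov 13 2009.
Next Saturday: Nov 14 2009.
The following Friday is Nov 20 2009.

Nov 13 2009, Nov 14 2009, Nov 20 2009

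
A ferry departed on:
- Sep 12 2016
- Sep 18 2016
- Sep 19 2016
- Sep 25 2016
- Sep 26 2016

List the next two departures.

Every event lands on a Monday or Sunday (gaps cycle 6, 1, 6, 1).
So the schedule is: every Monday and Sunday.
The following Sunday is Oct 2 2016.
The following Monday is Oct 3 2016.

Oct 2 2016, Oct 3 2016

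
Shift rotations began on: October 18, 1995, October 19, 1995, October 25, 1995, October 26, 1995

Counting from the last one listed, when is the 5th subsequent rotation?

The gap pattern 1, 6, 1 repeats every 2 events.
These are the Wednesdays and Thursdays of each week.
Next Wednesday: November 1, 1995.
Next Thursday: November 2, 1995.
Next Wednesday: November 8, 1995.
Next Thursday: November 9, 1995.
The following Wednesday is November 15, 1995.

November 15, 1995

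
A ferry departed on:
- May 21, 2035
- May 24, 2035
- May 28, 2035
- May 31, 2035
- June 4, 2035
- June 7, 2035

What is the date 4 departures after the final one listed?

June 21, 2035

Gaps: 3, 4, 3, 4, 3 days — not constant, but cyclic with period 2.
The events fall on every Monday and Thursday.
Next Monday: June 11, 2035.
The following Thursday is June 14, 2035.
Next Monday: June 18, 2035.
Next Thursday: June 21, 2035.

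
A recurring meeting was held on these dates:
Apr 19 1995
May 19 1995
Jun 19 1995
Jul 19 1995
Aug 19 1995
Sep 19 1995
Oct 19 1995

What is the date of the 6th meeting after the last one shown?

Each date is the 19th; the gaps (30, 31, 30, 31, 31, 30) track the month lengths.
The rule is the 19th of each month.
Next: November 1995 → Nov 19 1995.
December 1995: Dec 19 1995.
January 1996: Jan 19 1996.
February 1996: Feb 19 1996.
Next: March 1996 → Mar 19 1996.
Next: April 1996 → Apr 19 1996.

Apr 19 1996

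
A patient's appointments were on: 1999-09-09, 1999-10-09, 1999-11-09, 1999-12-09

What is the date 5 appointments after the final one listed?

Each date is the 9th; the gaps (30, 31, 30) track the month lengths.
The rule is the 9th of each month.
Next: January 2000 → 2000-01-09.
February 2000: 2000-02-09.
March 2000: 2000-03-09.
Next: April 2000 → 2000-04-09.
Next: May 2000 → 2000-05-09.

2000-05-09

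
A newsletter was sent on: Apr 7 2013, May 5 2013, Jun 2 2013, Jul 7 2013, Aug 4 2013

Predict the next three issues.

Sep 1 2013, Oct 6 2013, Nov 3 2013

Gaps: 28, 28, 35, 28 days — a mix of 28 and 35. Every date is a Sunday.
Each is the 1st Sunday of its month.
1st Sunday of September 2013: Sep 1 2013.
October 2013 — 1st Sunday is Oct 6 2013.
November 2013 — 1st Sunday is Nov 3 2013.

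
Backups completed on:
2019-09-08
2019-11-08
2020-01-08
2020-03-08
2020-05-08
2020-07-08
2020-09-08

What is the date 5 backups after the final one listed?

Gaps: 61, 61, 60, 61, 61, 62 days — not constant. Every event is on the 8th of the month.
Pattern: the 8th of every 2 months.
Next: November 2020 → 2020-11-08.
Next: January 2021 → 2021-01-08.
March 2021: 2021-03-08.
May 2021: 2021-05-08.
Next: July 2021 → 2021-07-08.

2021-07-08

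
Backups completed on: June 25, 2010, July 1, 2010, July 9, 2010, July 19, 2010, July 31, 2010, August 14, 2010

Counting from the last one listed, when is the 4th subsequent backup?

Intervals are 6, 8, 10, 12, 14 days — an arithmetic progression with common difference 2.
Next gap: 16 days. August 14, 2010 + 16 days = August 30, 2010.
Next gap: 18 days. August 30, 2010 + 18 days = September 17, 2010.
Next gap: 20 days. September 17, 2010 + 20 days = October 7, 2010.
Next gap: 22 days. October 7, 2010 + 22 days = October 29, 2010.

October 29, 2010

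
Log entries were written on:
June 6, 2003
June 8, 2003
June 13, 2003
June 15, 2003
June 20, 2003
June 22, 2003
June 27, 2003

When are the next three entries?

June 29, 2003; July 4, 2003; July 6, 2003

The gap pattern 2, 5, 2, 5, 2, 5 repeats every 2 events.
These are the Fridays and Sundays of each week.
Next Sunday: June 29, 2003.
Next Friday: July 4, 2003.
Next Sunday: July 6, 2003.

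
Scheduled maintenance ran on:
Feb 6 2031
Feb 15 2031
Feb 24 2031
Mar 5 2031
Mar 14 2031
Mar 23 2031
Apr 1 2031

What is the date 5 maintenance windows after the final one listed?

May 16 2031

The spacing is 9, 9, 9, 9, 9, 9 days — always 9 days.
Apr 1 2031 + 9 days = Apr 10 2031.
Apr 10 2031 + 9 days = Apr 19 2031.
Apr 19 2031 + 9 days = Apr 28 2031.
Apr 28 2031 + 9 days = May 7 2031.
May 7 2031 + 9 days = May 16 2031.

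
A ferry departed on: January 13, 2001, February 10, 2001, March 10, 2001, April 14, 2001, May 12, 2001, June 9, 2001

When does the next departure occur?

July 14, 2001

All dates are Saturdays, 28, 28, 35, 28, 28 days apart.
Specifically, the 2nd Saturday of each month.
July 2001 — 2nd Saturday is July 14, 2001.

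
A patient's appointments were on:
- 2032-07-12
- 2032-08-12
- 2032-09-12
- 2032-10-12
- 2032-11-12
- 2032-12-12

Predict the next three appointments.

2033-01-12, 2033-02-12, 2033-03-12

Gaps: 31, 31, 30, 31, 30 days — not constant. Every event is on the 12th of the month.
Pattern: the 12th of each month.
Next: January 2033 → 2033-01-12.
Next: February 2033 → 2033-02-12.
Next: March 2033 → 2033-03-12.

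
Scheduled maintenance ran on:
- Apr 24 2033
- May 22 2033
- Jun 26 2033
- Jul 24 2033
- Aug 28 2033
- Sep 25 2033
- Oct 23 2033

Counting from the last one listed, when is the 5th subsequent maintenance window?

Gaps: 28, 35, 28, 35, 28, 28 days — a mix of 28 and 35. Every date is a Sunday.
Each is the 4th Sunday of its month.
November 2033 — 4th Sunday is Nov 27 2033.
4th Sunday of December 2033: Dec 25 2033.
January 2034 — 4th Sunday is Jan 22 2034.
4th Sunday of February 2034: Feb 26 2034.
March 2034 — 4th Sunday is Mar 26 2034.

Mar 26 2034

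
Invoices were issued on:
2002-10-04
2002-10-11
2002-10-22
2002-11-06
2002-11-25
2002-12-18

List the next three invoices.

Gaps: 7, 11, 15, 19, 23 days — each gap is 4 larger than the previous one.
Next gap: 27 days. 2002-12-18 + 27 days = 2003-01-14.
Next gap: 31 days. 2003-01-14 + 31 days = 2003-02-14.
Next gap: 35 days. 2003-02-14 + 35 days = 2003-03-21.

2003-01-14, 2003-02-14, 2003-03-21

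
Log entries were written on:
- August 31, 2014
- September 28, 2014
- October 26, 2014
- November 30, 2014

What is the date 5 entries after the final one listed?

Every date is a Sunday; gaps 28, 28, 35 days.
Each is the last Sunday of its month (at least one falls on the 29th or later, ruling out '4th Sunday').
December 2014 ends with Sunday December 28, 2014.
Last Sunday of January 2015: January 25, 2015.
February 2015 ends with Sunday February 22, 2015.
Last Sunday of March 2015: March 29, 2015.
Last Sunday of April 2015: April 26, 2015.

April 26, 2015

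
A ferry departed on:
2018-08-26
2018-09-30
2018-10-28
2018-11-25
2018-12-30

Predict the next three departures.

All Sundays; the gaps (35, 28, 28, 35) vary with month length.
This is the last Sunday of each month.
January 2019 ends with Sunday 2019-01-27.
February 2019 ends with Sunday 2019-02-24.
March 2019 ends with Sunday 2019-03-31.

2019-01-27, 2019-02-24, 2019-03-31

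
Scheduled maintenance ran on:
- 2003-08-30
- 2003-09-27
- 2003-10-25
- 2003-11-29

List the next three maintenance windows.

2003-12-27, 2004-01-31, 2004-02-28

All Saturdays; the gaps (28, 28, 35) vary with month length.
This is the last Saturday of each month.
December 2003 ends with Saturday 2003-12-27.
Last Saturday of January 2004: 2004-01-31.
February 2004 ends with Saturday 2004-02-28.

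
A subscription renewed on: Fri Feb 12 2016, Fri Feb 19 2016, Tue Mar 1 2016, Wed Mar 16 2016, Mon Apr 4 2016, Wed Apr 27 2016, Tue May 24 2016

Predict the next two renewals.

Fri Jun 24 2016, Fri Jul 29 2016

The spacing grows by 4 each time: 7, 11, 15, 19, 23, 27 days.
Next gap: 31 days. Tue May 24 2016 + 31 days = Fri Jun 24 2016.
Next gap: 35 days. Fri Jun 24 2016 + 35 days = Fri Jul 29 2016.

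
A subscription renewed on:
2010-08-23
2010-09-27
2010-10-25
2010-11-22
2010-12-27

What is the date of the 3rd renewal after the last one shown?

Gaps: 35, 28, 28, 35 days — a mix of 28 and 35. Every date is a Monday.
Each is the 4th Monday of its month.
4th Monday of January 2011: 2011-01-24.
February 2011 — 4th Monday is 2011-02-28.
March 2011 — 4th Monday is 2011-03-28.

2011-03-28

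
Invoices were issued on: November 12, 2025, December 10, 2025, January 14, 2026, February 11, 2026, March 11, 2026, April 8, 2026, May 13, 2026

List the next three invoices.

June 10, 2026; July 8, 2026; August 12, 2026

Gaps: 28, 35, 28, 28, 28, 35 days — a mix of 28 and 35. Every date is a Wednesday.
Each is the 2nd Wednesday of its month.
2nd Wednesday of June 2026: June 10, 2026.
2nd Wednesday of July 2026: July 8, 2026.
2nd Wednesday of August 2026: August 12, 2026.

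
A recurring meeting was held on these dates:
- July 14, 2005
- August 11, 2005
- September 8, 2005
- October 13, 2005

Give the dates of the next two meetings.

November 10, 2005; December 8, 2005

These are Thursdays at 28- or 35-day spacing (28, 28, 35).
The pattern: 2nd Thursday of the month.
November 2005 — 2nd Thursday is November 10, 2005.
2nd Thursday of December 2005: December 8, 2005.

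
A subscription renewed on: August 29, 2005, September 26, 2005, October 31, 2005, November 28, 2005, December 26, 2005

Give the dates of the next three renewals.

Every date is a Monday; gaps 28, 35, 28, 28 days.
Each is the last Monday of its month (at least one falls on the 29th or later, ruling out '4th Monday').
Last Monday of January 2006: January 30, 2006.
Last Monday of February 2006: February 27, 2006.
Last Monday of March 2006: March 27, 2006.

January 30, 2006; February 27, 2006; March 27, 2006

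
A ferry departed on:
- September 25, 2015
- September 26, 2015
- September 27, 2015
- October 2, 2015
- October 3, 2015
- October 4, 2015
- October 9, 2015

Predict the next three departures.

October 10, 2015; October 11, 2015; October 16, 2015

Gaps: 1, 1, 5, 1, 1, 5 days — not constant, but cyclic with period 3.
The events fall on every Friday, Saturday and Sunday.
The following Saturday is October 10, 2015.
The following Sunday is October 11, 2015.
Next Friday: October 16, 2015.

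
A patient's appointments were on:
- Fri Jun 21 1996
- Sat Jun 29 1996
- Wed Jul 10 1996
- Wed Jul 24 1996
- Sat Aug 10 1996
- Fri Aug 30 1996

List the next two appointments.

Sun Sep 22 1996, Fri Oct 18 1996

The spacing grows by 3 each time: 8, 11, 14, 17, 20 days.
Next gap: 23 days. Fri Aug 30 1996 + 23 days = Sun Sep 22 1996.
Next gap: 26 days. Sun Sep 22 1996 + 26 days = Fri Oct 18 1996.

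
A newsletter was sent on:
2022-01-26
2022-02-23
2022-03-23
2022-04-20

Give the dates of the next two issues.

2022-05-18, 2022-06-15

Gaps between consecutive events: 28, 28, 28 days — a constant 28-day interval.
2022-04-20 + 28 days = 2022-05-18.
2022-05-18 + 28 days = 2022-06-15.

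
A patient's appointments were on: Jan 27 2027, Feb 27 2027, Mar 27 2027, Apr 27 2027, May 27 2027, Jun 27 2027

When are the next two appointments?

Jul 27 2027, Aug 27 2027

Each date is the 27th; the gaps (31, 28, 31, 30, 31) track the month lengths.
The rule is the 27th of each month.
July 2027: Jul 27 2027.
Next: August 2027 → Aug 27 2027.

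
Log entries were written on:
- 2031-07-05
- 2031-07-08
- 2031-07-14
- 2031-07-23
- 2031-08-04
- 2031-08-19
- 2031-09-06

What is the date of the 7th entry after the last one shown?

2032-04-03

Gaps: 3, 6, 9, 12, 15, 18 days — each gap is 3 larger than the previous one.
Next gap: 21 days. 2031-09-06 + 21 days = 2031-09-27.
Next gap: 24 days. 2031-09-27 + 24 days = 2031-10-21.
Next gap: 27 days. 2031-10-21 + 27 days = 2031-11-17.
Next gap: 30 days. 2031-11-17 + 30 days = 2031-12-17.
Next gap: 33 days. 2031-12-17 + 33 days = 2032-01-19.
Next gap: 36 days. 2032-01-19 + 36 days = 2032-02-24.
Next gap: 39 days. 2032-02-24 + 39 days = 2032-04-03.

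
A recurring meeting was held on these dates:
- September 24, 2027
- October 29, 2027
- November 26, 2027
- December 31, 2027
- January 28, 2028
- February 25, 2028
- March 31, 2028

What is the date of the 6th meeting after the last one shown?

September 29, 2028

These are Fridays with 35, 28, 35, 28, 28, 35-day gaps.
Each is the final Friday of its month — October 29, 2027 is past the 28th, so '4th Friday' doesn't fit.
April 2028 ends with Friday April 28, 2028.
Last Friday of May 2028: May 26, 2028.
Last Friday of June 2028: June 30, 2028.
July 2028 ends with Friday July 28, 2028.
August 2028 ends with Friday August 25, 2028.
Last Friday of September 2028: September 29, 2028.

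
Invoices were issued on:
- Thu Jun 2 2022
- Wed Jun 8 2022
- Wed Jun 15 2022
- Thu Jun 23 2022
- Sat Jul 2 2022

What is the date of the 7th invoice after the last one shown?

Gaps: 6, 7, 8, 9 days — each gap is 1 larger than the previous one.
Next gap: 10 days. Sat Jul 2 2022 + 10 days = Tue Jul 12 2022.
Next gap: 11 days. Tue Jul 12 2022 + 11 days = Sat Jul 23 2022.
Next gap: 12 days. Sat Jul 23 2022 + 12 days = Thu Aug 4 2022.
Next gap: 13 days. Thu Aug 4 2022 + 13 days = Wed Aug 17 2022.
Next gap: 14 days. Wed Aug 17 2022 + 14 days = Wed Aug 31 2022.
Next gap: 15 days. Wed Aug 31 2022 + 15 days = Thu Sep 15 2022.
Next gap: 16 days. Thu Sep 15 2022 + 16 days = Sat Oct 1 2022.

Sat Oct 1 2022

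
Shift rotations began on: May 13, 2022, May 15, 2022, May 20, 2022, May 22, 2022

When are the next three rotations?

Every event lands on a Friday or Sunday (gaps cycle 2, 5, 2).
So the schedule is: every Friday and Sunday.
The following Friday is May 27, 2022.
Next Sunday: May 29, 2022.
The following Friday is June 3, 2022.

May 27, 2022; May 29, 2022; June 3, 2022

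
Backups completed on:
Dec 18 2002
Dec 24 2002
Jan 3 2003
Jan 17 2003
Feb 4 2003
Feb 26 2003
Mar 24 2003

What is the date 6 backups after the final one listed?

Nov 19 2003

Gaps: 6, 10, 14, 18, 22, 26 days — each gap is 4 larger than the previous one.
Next gap: 30 days. Mar 24 2003 + 30 days = Apr 23 2003.
Next gap: 34 days. Apr 23 2003 + 34 days = May 27 2003.
Next gap: 38 days. May 27 2003 + 38 days = Jul 4 2003.
Next gap: 42 days. Jul 4 2003 + 42 days = Aug 15 2003.
Next gap: 46 days. Aug 15 2003 + 46 days = Sep 30 2003.
Next gap: 50 days. Sep 30 2003 + 50 days = Nov 19 2003.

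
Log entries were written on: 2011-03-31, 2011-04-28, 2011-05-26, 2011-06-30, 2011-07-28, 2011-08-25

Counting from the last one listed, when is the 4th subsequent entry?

These are Thursdays with 28, 28, 35, 28, 28-day gaps.
Each is the final Thursday of its month — 2011-03-31 is past the 28th, so '4th Thursday' doesn't fit.
Last Thursday of September 2011: 2011-09-29.
October 2011 ends with Thursday 2011-10-27.
November 2011 ends with Thursday 2011-11-24.
Last Thursday of December 2011: 2011-12-29.

2011-12-29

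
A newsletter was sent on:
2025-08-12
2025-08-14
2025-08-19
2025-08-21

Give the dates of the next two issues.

Gaps: 2, 5, 2 days — not constant, but cyclic with period 2.
The events fall on every Tuesday and Thursday.
Next Tuesday: 2025-08-26.
Next Thursday: 2025-08-28.

2025-08-26, 2025-08-28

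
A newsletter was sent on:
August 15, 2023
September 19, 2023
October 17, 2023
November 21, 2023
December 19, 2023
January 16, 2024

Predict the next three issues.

February 20, 2024; March 19, 2024; April 16, 2024

These are Tuesdays at 28- or 35-day spacing (35, 28, 35, 28, 28).
The pattern: 3rd Tuesday of the month.
February 2024 — 3rd Tuesday is February 20, 2024.
March 2024 — 3rd Tuesday is March 19, 2024.
April 2024 — 3rd Tuesday is April 16, 2024.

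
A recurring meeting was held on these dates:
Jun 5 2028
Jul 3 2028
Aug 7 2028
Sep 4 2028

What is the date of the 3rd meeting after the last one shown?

All dates are Mondays, 28, 35, 28 days apart.
Specifically, the 1st Monday of each month.
October 2028 — 1st Monday is Oct 2 2028.
1st Monday of November 2028: Nov 6 2028.
1st Monday of December 2028: Dec 4 2028.

Dec 4 2028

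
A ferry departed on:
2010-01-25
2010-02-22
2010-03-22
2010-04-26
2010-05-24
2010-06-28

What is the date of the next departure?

These are Mondays at 28- or 35-day spacing (28, 28, 35, 28, 35).
The pattern: 4th Monday of the month.
4th Monday of July 2010: 2010-07-26.

2010-07-26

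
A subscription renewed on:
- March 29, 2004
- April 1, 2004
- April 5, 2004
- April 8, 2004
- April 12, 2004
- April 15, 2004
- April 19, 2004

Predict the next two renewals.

Gaps: 3, 4, 3, 4, 3, 4 days — not constant, but cyclic with period 2.
The events fall on every Monday and Thursday.
Next Thursday: April 22, 2004.
Next Monday: April 26, 2004.

April 22, 2004; April 26, 2004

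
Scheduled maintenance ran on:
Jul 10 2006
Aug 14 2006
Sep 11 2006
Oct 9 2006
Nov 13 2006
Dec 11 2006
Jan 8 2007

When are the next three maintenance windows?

Feb 12 2007, Mar 12 2007, Apr 9 2007

All dates are Mondays, 35, 28, 28, 35, 28, 28 days apart.
Specifically, the 2nd Monday of each month.
February 2007 — 2nd Monday is Feb 12 2007.
March 2007 — 2nd Monday is Mar 12 2007.
2nd Monday of April 2007: Apr 9 2007.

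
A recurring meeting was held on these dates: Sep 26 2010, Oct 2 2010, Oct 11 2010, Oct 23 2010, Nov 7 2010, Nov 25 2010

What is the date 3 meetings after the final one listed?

Feb 5 2011

Gaps: 6, 9, 12, 15, 18 days — each gap is 3 larger than the previous one.
Next gap: 21 days. Nov 25 2010 + 21 days = Dec 16 2010.
Next gap: 24 days. Dec 16 2010 + 24 days = Jan 9 2011.
Next gap: 27 days. Jan 9 2011 + 27 days = Feb 5 2011.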